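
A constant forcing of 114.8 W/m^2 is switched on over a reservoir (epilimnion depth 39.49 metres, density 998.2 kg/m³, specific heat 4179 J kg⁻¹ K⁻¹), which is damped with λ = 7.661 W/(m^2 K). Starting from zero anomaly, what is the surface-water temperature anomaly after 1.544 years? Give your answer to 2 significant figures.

13 K

Areal heat capacity C = ρ c_p D = 998.2 × 4179 × 39.49 = 1.65×10^8 J m⁻² K⁻¹.
τ = C / λ = 1.65×10^8 / 7.661 = 2.15×10^7 s.
Equilibrium anomaly ΔT_eq = F / λ = 114.8 / 7.661 = 15.0 K.
t = 1.544 years = 4.87×10^7 s, so t/τ = 2.27.
ΔT(t) = ΔT_eq (1 − e^(−t/τ)) = 15.0 × (1 − e^−2.27) = 13.4 K.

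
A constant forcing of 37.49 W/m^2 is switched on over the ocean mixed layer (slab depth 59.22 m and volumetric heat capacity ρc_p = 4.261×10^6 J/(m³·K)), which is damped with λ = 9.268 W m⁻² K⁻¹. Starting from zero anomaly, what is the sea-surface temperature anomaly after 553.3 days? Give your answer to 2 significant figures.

3.3 K

Areal heat capacity C = ρc_p × D = 4.261×10^6 × 59.22 = 2.52×10^8 J m⁻² K⁻¹.
τ = C / λ = 2.52×10^8 / 9.268 = 2.72×10^7 s.
Equilibrium anomaly ΔT_eq = F / λ = 37.49 / 9.268 = 4.05 K.
t = 553.3 days = 4.78×10^7 s, so t/τ = 1.76.
ΔT(t) = ΔT_eq (1 − e^(−t/τ)) = 4.05 × (1 − e^−1.76) = 3.35 K.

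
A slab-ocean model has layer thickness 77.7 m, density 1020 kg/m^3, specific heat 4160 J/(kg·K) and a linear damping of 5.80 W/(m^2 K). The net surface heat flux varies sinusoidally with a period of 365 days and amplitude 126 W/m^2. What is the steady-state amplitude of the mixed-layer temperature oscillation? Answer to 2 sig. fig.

1.9 K

Areal heat capacity C = ρ c_p D = 1020 × 4160 × 77.7 = 3.30×10^8 J/(m²·K).
Angular frequency ω = 2π / T = 2π / 3.15×10^7 s = 1.99×10^-7 s⁻¹.
√((Cω)² + λ²) = √((65.7)² + 5.80²) = 65.9 W/(m²·K).
Amplitude A = F₀ / √((Cω)²+λ²) = 126 / 65.9 = 1.91 K.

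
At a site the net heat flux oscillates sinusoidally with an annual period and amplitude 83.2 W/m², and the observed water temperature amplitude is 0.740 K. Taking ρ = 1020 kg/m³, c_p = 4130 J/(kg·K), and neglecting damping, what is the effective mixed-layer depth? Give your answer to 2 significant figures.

130 m

ω = 2π / 3.15×10^7 s = 1.99×10^-7 s⁻¹.
Required C = F₀ / (A ω) = 83.2 / (0.740 × 1.99×10^-7) = 5.64×10^8 J/(m²·K).
D = C / (ρ c_p) = 5.64×10^8 / (1020 × 4130) = 134 m.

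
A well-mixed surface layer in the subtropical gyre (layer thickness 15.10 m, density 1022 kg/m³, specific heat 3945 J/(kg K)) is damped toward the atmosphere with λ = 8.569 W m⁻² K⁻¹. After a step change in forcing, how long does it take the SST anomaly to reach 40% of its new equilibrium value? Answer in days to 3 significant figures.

Areal heat capacity C = ρ c_p D = 1022 × 3945 × 15.10 = 6.09×10^7 J/(m^2 K).
τ = C / λ = 6.09×10^7 / 8.569 = 7.10×10^6 s.
Fraction reached: 1 − e^(−t/τ) = 0.40 ⇒ t = −τ ln(1 − 0.40) = τ × 0.511.
t = 3.63×10^6 s = 42.0 days.

42.0 days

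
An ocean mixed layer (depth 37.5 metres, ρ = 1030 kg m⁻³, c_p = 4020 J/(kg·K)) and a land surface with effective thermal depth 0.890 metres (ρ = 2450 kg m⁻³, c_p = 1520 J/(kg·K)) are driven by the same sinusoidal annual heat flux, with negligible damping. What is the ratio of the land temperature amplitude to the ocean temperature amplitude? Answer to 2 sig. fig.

47

C_ocean = 1030 × 4020 × 37.5 = 1.55×10^8 J/(m²·K).
C_land = 2450 × 1520 × 0.890 = 3.31×10^6 J/(m²·K).
Undamped amplitude ∝ 1/C, so A_land/A_ocean = C_ocean/C_land = 46.8.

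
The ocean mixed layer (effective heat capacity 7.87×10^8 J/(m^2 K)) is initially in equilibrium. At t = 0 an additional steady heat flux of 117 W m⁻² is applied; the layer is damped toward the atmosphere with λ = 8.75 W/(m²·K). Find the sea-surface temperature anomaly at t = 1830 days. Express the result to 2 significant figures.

11 K

Areal heat capacity C = 7.87×10^8 J/(m^2 K) (given).
τ = C / λ = 7.87×10^8 / 8.75 = 8.99×10^7 s.
Equilibrium anomaly ΔT_eq = F / λ = 117 / 8.75 = 13.4 K.
t = 1830 days = 1.58×10^8 s, so t/τ = 1.76.
ΔT(t) = ΔT_eq (1 − e^(−t/τ)) = 13.4 × (1 − e^−1.76) = 11.1 K.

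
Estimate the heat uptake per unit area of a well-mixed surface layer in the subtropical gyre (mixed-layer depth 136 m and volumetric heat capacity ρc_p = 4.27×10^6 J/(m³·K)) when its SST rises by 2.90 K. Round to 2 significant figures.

Areal heat capacity C = ρc_p × D = 4.27×10^6 × 136 = 5.81×10^8 J m⁻² K⁻¹.
ΔQ = C ΔT = 5.81×10^8 × 2.90 = 1.68×10^9 J/m².

1.7×10^9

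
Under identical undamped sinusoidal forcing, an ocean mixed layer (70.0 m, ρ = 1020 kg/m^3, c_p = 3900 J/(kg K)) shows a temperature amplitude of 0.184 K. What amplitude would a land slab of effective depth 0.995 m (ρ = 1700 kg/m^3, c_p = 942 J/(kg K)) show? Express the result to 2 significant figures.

32 K

C_ocean = 2.78×10^8 J/(m²·K); C_land = 1.59×10^6 J/(m²·K).
A ∝ 1/C ⇒ A_land = A_ocean × C_ocean/C_land = 0.184 × 175 = 32.2 K.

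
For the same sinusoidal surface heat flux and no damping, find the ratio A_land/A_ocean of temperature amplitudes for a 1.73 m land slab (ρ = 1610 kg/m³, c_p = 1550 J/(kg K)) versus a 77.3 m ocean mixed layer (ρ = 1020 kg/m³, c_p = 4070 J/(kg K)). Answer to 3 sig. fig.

C_ocean = 1020 × 4070 × 77.3 = 3.21×10^8 J/(m²·K).
C_land = 1610 × 1550 × 1.73 = 4.32×10^6 J/(m²·K).
Undamped amplitude ∝ 1/C, so A_land/A_ocean = C_ocean/C_land = 74.3.

74.3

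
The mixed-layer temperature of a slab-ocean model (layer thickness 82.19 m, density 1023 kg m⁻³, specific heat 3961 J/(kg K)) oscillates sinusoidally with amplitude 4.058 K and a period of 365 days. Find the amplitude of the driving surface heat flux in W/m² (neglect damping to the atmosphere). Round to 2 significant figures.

Areal heat capacity C = ρ c_p D = 1023 × 3961 × 82.19 = 3.33×10^8 J m⁻² K⁻¹.
ω = 2π / 3.15×10^7 s = 1.99×10^-7 s⁻¹.
Cω = 3.33×10^8 × 1.99×10^-7 = 66.4 W/(m²·K).
F₀ = A × Cω = 4.058 × 66.4 = 269 W/m².

270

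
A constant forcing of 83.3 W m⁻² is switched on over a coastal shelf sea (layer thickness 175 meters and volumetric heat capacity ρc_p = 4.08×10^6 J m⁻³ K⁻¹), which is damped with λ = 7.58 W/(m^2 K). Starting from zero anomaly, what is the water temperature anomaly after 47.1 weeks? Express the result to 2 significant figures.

Areal heat capacity C = ρc_p × D = 4.08×10^6 × 175 = 7.14×10^8 J m⁻² K⁻¹.
τ = C / λ = 7.14×10^8 / 7.58 = 9.42×10^7 s.
Equilibrium anomaly ΔT_eq = F / λ = 83.3 / 7.58 = 11.0 K.
t = 47.1 weeks = 2.85×10^7 s, so t/τ = 0.302.
ΔT(t) = ΔT_eq (1 − e^(−t/τ)) = 11.0 × (1 − e^−0.302) = 2.87 K.

2.9 K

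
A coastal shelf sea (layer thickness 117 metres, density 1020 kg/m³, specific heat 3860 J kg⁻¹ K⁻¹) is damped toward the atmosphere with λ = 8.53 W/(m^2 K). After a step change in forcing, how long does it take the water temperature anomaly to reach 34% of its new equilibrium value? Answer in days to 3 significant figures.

260 days

Areal heat capacity C = ρ c_p D = 1020 × 3860 × 117 = 4.61×10^8 J/(m²·K).
τ = C / λ = 4.61×10^8 / 8.53 = 5.40×10^7 s.
Fraction reached: 1 − e^(−t/τ) = 0.34 ⇒ t = −τ ln(1 − 0.34) = τ × 0.416.
t = 2.24×10^7 s = 260 days.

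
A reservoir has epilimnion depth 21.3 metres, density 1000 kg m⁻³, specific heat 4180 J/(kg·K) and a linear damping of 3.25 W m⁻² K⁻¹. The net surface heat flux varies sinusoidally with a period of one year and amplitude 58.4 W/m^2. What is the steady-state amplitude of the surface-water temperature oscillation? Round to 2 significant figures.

Areal heat capacity C = ρ c_p D = 1000 × 4180 × 21.3 = 8.90×10^7 J/(m^2 K).
Angular frequency ω = 2π / T = 2π / 3.15×10^7 s = 1.99×10^-7 s⁻¹.
√((Cω)² + λ²) = √((17.7)² + 3.25²) = 18.0 W/(m²·K).
Amplitude A = F₀ / √((Cω)²+λ²) = 58.4 / 18.0 = 3.24 K.

3.2 K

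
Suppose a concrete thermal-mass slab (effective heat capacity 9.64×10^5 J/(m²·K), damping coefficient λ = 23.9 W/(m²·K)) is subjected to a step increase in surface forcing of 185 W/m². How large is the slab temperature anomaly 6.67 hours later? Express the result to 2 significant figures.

3.5 K

Areal heat capacity C = 9.64×10^5 J/(m²·K) (given).
τ = C / λ = 9.64×10^5 / 23.9 = 40300 s.
Equilibrium anomaly ΔT_eq = F / λ = 185 / 23.9 = 7.74 K.
t = 6.67 hours = 24000 s, so t/τ = 0.595.
ΔT(t) = ΔT_eq (1 − e^(−t/τ)) = 7.74 × (1 − e^−0.595) = 3.47 K.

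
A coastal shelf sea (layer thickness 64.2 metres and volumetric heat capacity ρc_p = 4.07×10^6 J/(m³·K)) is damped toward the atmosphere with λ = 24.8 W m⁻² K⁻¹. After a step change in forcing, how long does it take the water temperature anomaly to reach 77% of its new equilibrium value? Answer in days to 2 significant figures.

180 days

Areal heat capacity C = ρc_p × D = 4.07×10^6 × 64.2 = 2.61×10^8 J/(m²·K).
τ = C / λ = 2.61×10^8 / 24.8 = 1.05×10^7 s.
Fraction reached: 1 − e^(−t/τ) = 0.77 ⇒ t = −τ ln(1 − 0.77) = τ × 1.47.
t = 1.55×10^7 s = 179 days.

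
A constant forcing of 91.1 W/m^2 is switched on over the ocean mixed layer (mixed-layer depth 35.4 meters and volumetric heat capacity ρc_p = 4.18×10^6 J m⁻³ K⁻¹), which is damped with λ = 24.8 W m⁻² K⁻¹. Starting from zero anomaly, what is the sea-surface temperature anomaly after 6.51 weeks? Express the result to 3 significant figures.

1.77 K

Areal heat capacity C = ρc_p × D = 4.18×10^6 × 35.4 = 1.48×10^8 J m⁻² K⁻¹.
τ = C / λ = 1.48×10^8 / 24.8 = 5.97×10^6 s.
Equilibrium anomaly ΔT_eq = F / λ = 91.1 / 24.8 = 3.67 K.
t = 6.51 weeks = 3.94×10^6 s, so t/τ = 0.660.
ΔT(t) = ΔT_eq (1 − e^(−t/τ)) = 3.67 × (1 − e^−0.660) = 1.77 K.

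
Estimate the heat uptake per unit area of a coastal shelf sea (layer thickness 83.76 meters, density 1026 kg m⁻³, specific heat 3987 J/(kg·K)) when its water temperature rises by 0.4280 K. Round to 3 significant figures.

Areal heat capacity C = ρ c_p D = 1026 × 3987 × 83.76 = 3.43×10^8 J/(m²·K).
ΔQ = C ΔT = 3.43×10^8 × 0.4280 = 1.47×10^8 J/m².

1.47×10^8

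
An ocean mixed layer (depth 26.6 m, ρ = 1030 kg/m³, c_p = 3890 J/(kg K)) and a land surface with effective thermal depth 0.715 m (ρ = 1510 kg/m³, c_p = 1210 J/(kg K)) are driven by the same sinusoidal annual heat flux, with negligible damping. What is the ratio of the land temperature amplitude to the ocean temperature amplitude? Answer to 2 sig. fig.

82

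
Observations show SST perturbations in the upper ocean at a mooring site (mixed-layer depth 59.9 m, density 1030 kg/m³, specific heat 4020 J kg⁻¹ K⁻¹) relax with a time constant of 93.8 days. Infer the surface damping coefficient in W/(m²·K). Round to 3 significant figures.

30.6

Areal heat capacity C = ρ c_p D = 1030 × 4020 × 59.9 = 2.48×10^8 J/(m²·K).
τ = 93.8 days = 8.10×10^6 s.
λ = C / τ = 2.48×10^8 / 8.10×10^6 = 30.6 W/(m²·K).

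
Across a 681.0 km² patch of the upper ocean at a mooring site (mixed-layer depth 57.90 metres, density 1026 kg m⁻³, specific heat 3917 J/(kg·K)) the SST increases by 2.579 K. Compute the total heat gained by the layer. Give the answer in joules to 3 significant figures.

4.09×10^17 J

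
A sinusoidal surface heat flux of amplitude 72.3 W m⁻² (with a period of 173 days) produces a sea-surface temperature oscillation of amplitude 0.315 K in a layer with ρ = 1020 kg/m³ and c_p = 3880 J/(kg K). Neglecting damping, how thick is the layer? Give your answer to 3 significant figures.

ω = 2π / 1.49×10^7 s = 4.20×10^-7 s⁻¹.
Required C = F₀ / (A ω) = 72.3 / (0.315 × 4.20×10^-7) = 5.46×10^8 J/(m²·K).
D = C / (ρ c_p) = 5.46×10^8 / (1020 × 3880) = 138 m.

138 m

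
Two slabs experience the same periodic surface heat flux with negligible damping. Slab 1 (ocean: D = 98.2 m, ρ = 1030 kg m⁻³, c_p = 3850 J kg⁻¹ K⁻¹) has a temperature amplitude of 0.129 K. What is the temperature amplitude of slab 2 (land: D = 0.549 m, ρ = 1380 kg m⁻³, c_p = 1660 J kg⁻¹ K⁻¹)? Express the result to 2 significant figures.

C_ocean = 3.89×10^8 J/(m²·K); C_land = 1.26×10^6 J/(m²·K).
A ∝ 1/C ⇒ A_land = A_ocean × C_ocean/C_land = 0.129 × 310 = 39.9 K.

40 K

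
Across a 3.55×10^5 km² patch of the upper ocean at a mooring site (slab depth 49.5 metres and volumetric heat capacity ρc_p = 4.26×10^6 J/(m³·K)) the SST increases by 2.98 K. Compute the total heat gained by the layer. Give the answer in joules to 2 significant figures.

2.2×10^20 J

Areal heat capacity C = ρc_p × D = 4.26×10^6 × 49.5 = 2.11×10^8 J/(m²·K).
Heat per unit area: q = C ΔT = 2.11×10^8 × 2.98 = 6.28×10^8 J/m².
Total heat: Q = q × A = 6.28×10^8 × (3.55×10^5 × 10⁶ m²) = 2.23×10^20 J.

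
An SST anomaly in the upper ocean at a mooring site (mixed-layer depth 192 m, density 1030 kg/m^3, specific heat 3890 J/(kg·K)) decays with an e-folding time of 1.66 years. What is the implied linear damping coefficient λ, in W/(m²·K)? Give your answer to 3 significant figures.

14.7

Areal heat capacity C = ρ c_p D = 1030 × 3890 × 192 = 7.69×10^8 J/(m^2 K).
τ = 1.66 years = 5.24×10^7 s.
λ = C / τ = 7.69×10^8 / 5.24×10^7 = 14.7 W/(m²·K).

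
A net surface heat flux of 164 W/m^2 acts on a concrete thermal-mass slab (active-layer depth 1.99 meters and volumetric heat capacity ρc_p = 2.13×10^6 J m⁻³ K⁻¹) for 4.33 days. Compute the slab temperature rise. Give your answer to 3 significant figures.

Areal heat capacity C = ρc_p × D = 2.13×10^6 × 1.99 = 4.24×10^6 J/(m²·K).
Net heat input Q = F Δt = 164 × (4.33 days × 86400 s/day) = 6.14×10^7 J/m².
ΔT = Q / C = 6.14×10^7 / 4.24×10^6 = 14.5 K.

14.5 K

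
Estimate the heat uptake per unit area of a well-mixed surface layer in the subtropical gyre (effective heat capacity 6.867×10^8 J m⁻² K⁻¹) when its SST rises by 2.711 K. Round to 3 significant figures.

1.86×10^9

Areal heat capacity C = 6.867×10^8 J m⁻² K⁻¹ (given).
ΔQ = C ΔT = 6.87×10^8 × 2.711 = 1.86×10^9 J/m².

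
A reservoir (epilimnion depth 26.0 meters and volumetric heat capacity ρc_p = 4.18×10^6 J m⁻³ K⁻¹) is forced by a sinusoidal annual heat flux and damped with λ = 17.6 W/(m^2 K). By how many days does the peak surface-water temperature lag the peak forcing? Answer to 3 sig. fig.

51.6 days

Areal heat capacity C = ρc_p × D = 4.18×10^6 × 26.0 = 1.09×10^8 J m⁻² K⁻¹.
ω = 2π / 3.15×10^7 s = 1.99×10^-7 s⁻¹.
Phase lag φ = arctan(Cω/λ) = arctan(21.7/17.6) = 0.888 rad.
Time lag = φ / ω = 0.888 / 1.99×10^-7 = 4.46×10^6 s = 51.6 days.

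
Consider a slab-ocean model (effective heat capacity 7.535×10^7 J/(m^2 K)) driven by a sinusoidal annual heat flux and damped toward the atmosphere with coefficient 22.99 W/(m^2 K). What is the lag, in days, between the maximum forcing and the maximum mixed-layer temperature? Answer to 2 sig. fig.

34 days

Areal heat capacity C = 7.535×10^7 J/(m^2 K) (given).
ω = 2π / 3.15×10^7 s = 1.99×10^-7 s⁻¹.
Phase lag φ = arctan(Cω/λ) = arctan(15.0/22.99) = 0.578 rad.
Time lag = φ / ω = 0.578 / 1.99×10^-7 = 2.90×10^6 s = 33.6 days.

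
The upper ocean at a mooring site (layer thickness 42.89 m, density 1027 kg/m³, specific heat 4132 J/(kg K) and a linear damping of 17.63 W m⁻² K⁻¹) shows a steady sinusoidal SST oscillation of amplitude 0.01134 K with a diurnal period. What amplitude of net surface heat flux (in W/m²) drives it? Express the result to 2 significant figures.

Areal heat capacity C = ρ c_p D = 1027 × 4132 × 42.89 = 1.82×10^8 J/(m²·K).
ω = 2π / 86400 s = 7.27×10^-5 s⁻¹.
√((Cω)² + λ²) = √((13200)² + 17.63²) = 13200 W/(m²·K).
F₀ = A × √((Cω)²+λ²) = 0.01134 × 13200 = 150 W/m².

150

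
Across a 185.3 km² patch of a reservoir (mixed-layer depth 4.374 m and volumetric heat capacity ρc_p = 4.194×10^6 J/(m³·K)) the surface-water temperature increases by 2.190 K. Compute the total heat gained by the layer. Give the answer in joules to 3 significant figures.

7.44×10^15 J

Areal heat capacity C = ρc_p × D = 4.194×10^6 × 4.374 = 1.83×10^7 J/(m^2 K).
Heat per unit area: q = C ΔT = 1.83×10^7 × 2.190 = 4.02×10^7 J/m².
Total heat: Q = q × A = 4.02×10^7 × (185.3 × 10⁶ m²) = 7.44×10^15 J.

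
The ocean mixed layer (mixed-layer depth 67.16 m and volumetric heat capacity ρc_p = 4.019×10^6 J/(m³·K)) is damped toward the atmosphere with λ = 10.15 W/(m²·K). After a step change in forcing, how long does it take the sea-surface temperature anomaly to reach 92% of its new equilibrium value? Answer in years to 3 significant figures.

2.13 years

Areal heat capacity C = ρc_p × D = 4.019×10^6 × 67.16 = 2.70×10^8 J/(m²·K).
τ = C / λ = 2.70×10^8 / 10.15 = 2.66×10^7 s.
Fraction reached: 1 − e^(−t/τ) = 0.92 ⇒ t = −τ ln(1 − 0.92) = τ × 2.53.
t = 6.72×10^7 s = 2.13 years.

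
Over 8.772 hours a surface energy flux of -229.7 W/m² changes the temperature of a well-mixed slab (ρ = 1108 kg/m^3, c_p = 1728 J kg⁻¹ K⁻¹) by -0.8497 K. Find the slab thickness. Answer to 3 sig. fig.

Heat input Q = F Δt = -229.7 × 31600 s = -7.25×10^6 J/m².
Required areal heat capacity C = Q / ΔT = 8.54×10^6 J/(m²·K).
Depth D = C / (ρ c_p) = 8.54×10^6 / (1108 × 1728) = 4.46 m.

4.46 m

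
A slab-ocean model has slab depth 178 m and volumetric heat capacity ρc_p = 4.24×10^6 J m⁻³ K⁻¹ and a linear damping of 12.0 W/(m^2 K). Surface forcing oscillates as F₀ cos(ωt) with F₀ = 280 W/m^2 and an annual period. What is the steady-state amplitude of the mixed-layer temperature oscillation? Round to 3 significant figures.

Areal heat capacity C = ρc_p × D = 4.24×10^6 × 178 = 7.55×10^8 J m⁻² K⁻¹.
Angular frequency ω = 2π / T = 2π / 3.15×10^7 s = 1.99×10^-7 s⁻¹.
√((Cω)² + λ²) = √((150)² + 12.0²) = 151 W/(m²·K).
Amplitude A = F₀ / √((Cω)²+λ²) = 280 / 151 = 1.86 K.

1.86 K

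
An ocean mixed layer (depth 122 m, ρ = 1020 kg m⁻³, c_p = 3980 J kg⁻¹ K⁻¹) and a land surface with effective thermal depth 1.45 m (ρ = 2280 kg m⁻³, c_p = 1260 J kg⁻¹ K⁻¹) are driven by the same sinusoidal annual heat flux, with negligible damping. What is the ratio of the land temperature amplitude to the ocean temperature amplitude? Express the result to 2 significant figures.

C_ocean = 1020 × 3980 × 122 = 4.95×10^8 J/(m²·K).
C_land = 2280 × 1260 × 1.45 = 4.17×10^6 J/(m²·K).
Undamped amplitude ∝ 1/C, so A_land/A_ocean = C_ocean/C_land = 119.

120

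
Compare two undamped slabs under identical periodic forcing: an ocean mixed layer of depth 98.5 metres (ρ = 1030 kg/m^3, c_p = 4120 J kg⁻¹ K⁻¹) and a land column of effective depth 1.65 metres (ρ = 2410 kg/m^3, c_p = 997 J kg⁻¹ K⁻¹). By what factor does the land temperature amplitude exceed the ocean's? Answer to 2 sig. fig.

C_ocean = 1030 × 4120 × 98.5 = 4.18×10^8 J/(m²·K).
C_land = 2410 × 997 × 1.65 = 3.96×10^6 J/(m²·K).
Undamped amplitude ∝ 1/C, so A_land/A_ocean = C_ocean/C_land = 105.

110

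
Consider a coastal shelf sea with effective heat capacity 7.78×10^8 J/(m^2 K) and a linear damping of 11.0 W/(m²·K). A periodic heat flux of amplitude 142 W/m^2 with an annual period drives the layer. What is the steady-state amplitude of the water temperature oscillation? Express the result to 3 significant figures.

0.914 K

Areal heat capacity C = 7.78×10^8 J/(m^2 K) (given).
Angular frequency ω = 2π / T = 2π / 3.15×10^7 s = 1.99×10^-7 s⁻¹.
√((Cω)² + λ²) = √((155)² + 11.0²) = 155 W/(m²·K).
Amplitude A = F₀ / √((Cω)²+λ²) = 142 / 155 = 0.914 K.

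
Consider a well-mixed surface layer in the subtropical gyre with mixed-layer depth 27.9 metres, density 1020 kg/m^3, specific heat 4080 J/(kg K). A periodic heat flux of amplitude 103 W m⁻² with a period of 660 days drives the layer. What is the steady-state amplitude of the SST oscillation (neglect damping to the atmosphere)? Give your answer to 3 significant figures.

Areal heat capacity C = ρ c_p D = 1020 × 4080 × 27.9 = 1.16×10^8 J/(m^2 K).
Angular frequency ω = 2π / T = 2π / 5.70×10^7 s = 1.10×10^-7 s⁻¹.
Cω = 1.16×10^8 × 1.10×10^-7 = 12.8 W/(m²·K).
Amplitude A = F₀ / (Cω) = 103 / 12.8 = 8.05 K.

8.05 K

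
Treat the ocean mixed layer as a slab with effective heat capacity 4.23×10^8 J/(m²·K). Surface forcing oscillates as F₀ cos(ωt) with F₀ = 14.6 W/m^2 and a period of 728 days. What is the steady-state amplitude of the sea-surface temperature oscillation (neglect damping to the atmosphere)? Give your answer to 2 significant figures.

Areal heat capacity C = 4.23×10^8 J/(m²·K) (given).
Angular frequency ω = 2π / T = 2π / 6.29×10^7 s = 9.99×10^-8 s⁻¹.
Cω = 4.23×10^8 × 9.99×10^-8 = 42.3 W/(m²·K).
Amplitude A = F₀ / (Cω) = 14.6 / 42.3 = 0.346 K.

0.35 K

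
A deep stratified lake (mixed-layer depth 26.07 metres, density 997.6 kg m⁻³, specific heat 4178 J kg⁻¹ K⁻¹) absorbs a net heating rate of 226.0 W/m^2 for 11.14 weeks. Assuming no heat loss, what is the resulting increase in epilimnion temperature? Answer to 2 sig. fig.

Areal heat capacity C = ρ c_p D = 997.6 × 4178 × 26.07 = 1.09×10^8 J m⁻² K⁻¹.
Net heat input Q = F Δt = 226.0 × (11.14 weeks × 6.048×10^5 s/week) = 1.52×10^9 J/m².
ΔT = Q / C = 1.52×10^9 / 1.09×10^8 = 14.0 K.

14 K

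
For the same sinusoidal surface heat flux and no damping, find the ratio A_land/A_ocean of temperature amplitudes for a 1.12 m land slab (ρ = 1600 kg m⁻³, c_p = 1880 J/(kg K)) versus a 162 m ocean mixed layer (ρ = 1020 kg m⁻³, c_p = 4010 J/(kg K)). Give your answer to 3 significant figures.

C_ocean = 1020 × 4010 × 162 = 6.63×10^8 J/(m²·K).
C_land = 1600 × 1880 × 1.12 = 3.37×10^6 J/(m²·K).
Undamped amplitude ∝ 1/C, so A_land/A_ocean = C_ocean/C_land = 197.

197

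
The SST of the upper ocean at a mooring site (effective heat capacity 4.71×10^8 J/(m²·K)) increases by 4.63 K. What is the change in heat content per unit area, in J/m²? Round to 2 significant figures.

2.2×10^9

Areal heat capacity C = 4.71×10^8 J/(m²·K) (given).
ΔQ = C ΔT = 4.71×10^8 × 4.63 = 2.18×10^9 J/m².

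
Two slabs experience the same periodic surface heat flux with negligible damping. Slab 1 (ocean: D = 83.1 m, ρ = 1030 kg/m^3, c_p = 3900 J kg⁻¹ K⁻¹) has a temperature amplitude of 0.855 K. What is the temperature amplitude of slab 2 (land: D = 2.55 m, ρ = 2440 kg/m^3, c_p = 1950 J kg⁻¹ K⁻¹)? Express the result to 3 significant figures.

23.5 K

C_ocean = 3.34×10^8 J/(m²·K); C_land = 1.21×10^7 J/(m²·K).
A ∝ 1/C ⇒ A_land = A_ocean × C_ocean/C_land = 0.855 × 27.5 = 23.5 K.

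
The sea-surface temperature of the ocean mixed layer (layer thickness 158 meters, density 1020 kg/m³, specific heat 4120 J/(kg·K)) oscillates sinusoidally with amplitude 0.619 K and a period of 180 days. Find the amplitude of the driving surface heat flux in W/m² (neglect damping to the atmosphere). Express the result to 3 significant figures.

166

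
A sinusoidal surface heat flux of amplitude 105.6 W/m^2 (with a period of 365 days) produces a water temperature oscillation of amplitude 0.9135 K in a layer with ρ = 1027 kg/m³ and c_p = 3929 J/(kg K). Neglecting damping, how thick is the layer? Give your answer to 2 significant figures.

ω = 2π / 3.15×10^7 s = 1.99×10^-7 s⁻¹.
Required C = F₀ / (A ω) = 105.6 / (0.9135 × 1.99×10^-7) = 5.80×10^8 J/(m²·K).
D = C / (ρ c_p) = 5.80×10^8 / (1027 × 3929) = 144 m.

140 m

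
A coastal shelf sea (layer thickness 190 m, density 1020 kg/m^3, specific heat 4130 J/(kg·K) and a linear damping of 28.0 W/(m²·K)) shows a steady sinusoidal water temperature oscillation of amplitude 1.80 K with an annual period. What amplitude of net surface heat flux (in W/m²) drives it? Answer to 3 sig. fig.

291

Areal heat capacity C = ρ c_p D = 1020 × 4130 × 190 = 8.00×10^8 J/(m^2 K).
ω = 2π / 3.15×10^7 s = 1.99×10^-7 s⁻¹.
√((Cω)² + λ²) = √((159)² + 28.0²) = 162 W/(m²·K).
F₀ = A × √((Cω)²+λ²) = 1.80 × 162 = 291 W/m².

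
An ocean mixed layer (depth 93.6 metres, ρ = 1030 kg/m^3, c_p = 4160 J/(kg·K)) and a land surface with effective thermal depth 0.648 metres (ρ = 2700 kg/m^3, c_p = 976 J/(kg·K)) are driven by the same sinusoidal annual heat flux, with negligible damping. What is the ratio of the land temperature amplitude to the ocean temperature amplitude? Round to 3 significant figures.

C_ocean = 1030 × 4160 × 93.6 = 4.01×10^8 J/(m²·K).
C_land = 2700 × 976 × 0.648 = 1.71×10^6 J/(m²·K).
Undamped amplitude ∝ 1/C, so A_land/A_ocean = C_ocean/C_land = 235.

235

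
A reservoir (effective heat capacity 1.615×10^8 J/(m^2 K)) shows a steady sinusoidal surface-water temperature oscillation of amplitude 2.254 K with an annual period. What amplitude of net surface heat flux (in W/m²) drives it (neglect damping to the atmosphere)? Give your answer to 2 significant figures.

73

Areal heat capacity C = 1.615×10^8 J/(m^2 K) (given).
ω = 2π / 3.15×10^7 s = 1.99×10^-7 s⁻¹.
Cω = 1.62×10^8 × 1.99×10^-7 = 32.2 W/(m²·K).
F₀ = A × Cω = 2.254 × 32.2 = 72.5 W/m².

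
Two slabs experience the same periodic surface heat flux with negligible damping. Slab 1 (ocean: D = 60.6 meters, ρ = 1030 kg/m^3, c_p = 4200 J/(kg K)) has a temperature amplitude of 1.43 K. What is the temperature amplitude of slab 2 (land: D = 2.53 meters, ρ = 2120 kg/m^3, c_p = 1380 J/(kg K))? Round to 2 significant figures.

C_ocean = 2.62×10^8 J/(m²·K); C_land = 7.40×10^6 J/(m²·K).
A ∝ 1/C ⇒ A_land = A_ocean × C_ocean/C_land = 1.43 × 35.4 = 50.6 K.

51 K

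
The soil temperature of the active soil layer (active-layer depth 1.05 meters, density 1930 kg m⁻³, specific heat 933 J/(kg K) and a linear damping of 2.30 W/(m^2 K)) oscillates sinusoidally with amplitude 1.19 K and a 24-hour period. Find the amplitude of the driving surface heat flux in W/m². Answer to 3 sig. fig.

Areal heat capacity C = ρ c_p D = 1930 × 933 × 1.05 = 1.89×10^6 J/(m^2 K).
ω = 2π / 86400 s = 7.27×10^-5 s⁻¹.
√((Cω)² + λ²) = √((137)² + 2.30²) = 138 W/(m²·K).
F₀ = A × √((Cω)²+λ²) = 1.19 × 138 = 164 W/m².

164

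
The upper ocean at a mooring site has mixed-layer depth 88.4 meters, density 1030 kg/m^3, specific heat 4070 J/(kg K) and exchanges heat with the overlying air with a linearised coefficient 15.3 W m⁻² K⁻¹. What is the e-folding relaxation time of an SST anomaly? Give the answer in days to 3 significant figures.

280 days

Areal heat capacity C = ρ c_p D = 1030 × 4070 × 88.4 = 3.71×10^8 J/(m²·K).
Relaxation time τ = C / λ = 3.71×10^8 / 15.3 = 2.42×10^7 s.
In days: 2.42×10^7 s / (86400 s/day) = 280 days.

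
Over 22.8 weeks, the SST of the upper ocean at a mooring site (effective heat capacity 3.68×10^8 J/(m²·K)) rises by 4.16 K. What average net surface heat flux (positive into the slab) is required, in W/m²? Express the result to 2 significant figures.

110

Areal heat capacity C = 3.68×10^8 J/(m²·K) (given).
Required heat per unit area: Q = C ΔT = 3.68×10^8 × 4.16 = 1.53×10^9 J/m².
Flux F = Q / Δt = 1.53×10^9 / 1.38×10^7 s = 111 W/m².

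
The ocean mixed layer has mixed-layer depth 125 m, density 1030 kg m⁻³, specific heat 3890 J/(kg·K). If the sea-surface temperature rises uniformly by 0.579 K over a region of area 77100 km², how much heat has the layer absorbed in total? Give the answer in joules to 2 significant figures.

Areal heat capacity C = ρ c_p D = 1030 × 3890 × 125 = 5.01×10^8 J/(m²·K).
Heat per unit area: q = C ΔT = 5.01×10^8 × 0.579 = 2.90×10^8 J/m².
Total heat: Q = q × A = 2.90×10^8 × (77100 × 10⁶ m²) = 2.24×10^19 J.

2.2×10^19 J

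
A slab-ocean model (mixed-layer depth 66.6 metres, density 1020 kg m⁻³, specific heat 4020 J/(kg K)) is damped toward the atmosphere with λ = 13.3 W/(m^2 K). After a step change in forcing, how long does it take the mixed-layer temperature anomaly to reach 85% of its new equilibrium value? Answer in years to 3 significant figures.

Areal heat capacity C = ρ c_p D = 1020 × 4020 × 66.6 = 2.73×10^8 J/(m²·K).
τ = C / λ = 2.73×10^8 / 13.3 = 2.05×10^7 s.
Fraction reached: 1 − e^(−t/τ) = 0.85 ⇒ t = −τ ln(1 − 0.85) = τ × 1.90.
t = 3.90×10^7 s = 1.23 years.

1.23 years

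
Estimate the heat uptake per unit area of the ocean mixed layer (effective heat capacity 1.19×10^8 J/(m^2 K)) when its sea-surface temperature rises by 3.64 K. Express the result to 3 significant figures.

4.33×10^8

Areal heat capacity C = 1.19×10^8 J/(m^2 K) (given).
ΔQ = C ΔT = 1.19×10^8 × 3.64 = 4.33×10^8 J/m².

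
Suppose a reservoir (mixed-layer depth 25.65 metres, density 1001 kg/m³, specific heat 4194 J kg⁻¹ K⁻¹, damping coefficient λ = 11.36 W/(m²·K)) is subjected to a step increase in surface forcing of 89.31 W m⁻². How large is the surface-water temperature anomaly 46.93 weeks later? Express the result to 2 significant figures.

7.5 K

Areal heat capacity C = ρ c_p D = 1001 × 4194 × 25.65 = 1.08×10^8 J m⁻² K⁻¹.
τ = C / λ = 1.08×10^8 / 11.36 = 9.48×10^6 s.
Equilibrium anomaly ΔT_eq = F / λ = 89.31 / 11.36 = 7.86 K.
t = 46.93 weeks = 2.84×10^7 s, so t/τ = 2.99.
ΔT(t) = ΔT_eq (1 − e^(−t/τ)) = 7.86 × (1 − e^−2.99) = 7.47 K.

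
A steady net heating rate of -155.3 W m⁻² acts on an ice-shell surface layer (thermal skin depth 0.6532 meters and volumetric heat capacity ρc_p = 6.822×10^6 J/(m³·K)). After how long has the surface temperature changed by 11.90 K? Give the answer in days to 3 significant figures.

3.95 days

Areal heat capacity C = ρc_p × D = 6.822×10^6 × 0.6532 = 4.46×10^6 J/(m²·K).
Time required: Δt = C ΔT / F = 4.46×10^6 × -11.90 / -155.3 = 3.41×10^5 s.
In days: 3.41×10^5 s / (86400 s/day) = 3.95 days.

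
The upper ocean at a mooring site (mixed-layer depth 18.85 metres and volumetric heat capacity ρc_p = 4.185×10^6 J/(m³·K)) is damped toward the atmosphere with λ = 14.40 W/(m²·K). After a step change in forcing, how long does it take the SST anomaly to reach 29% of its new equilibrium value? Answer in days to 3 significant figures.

21.7 days

Areal heat capacity C = ρc_p × D = 4.185×10^6 × 18.85 = 7.89×10^7 J/(m²·K).
τ = C / λ = 7.89×10^7 / 14.40 = 5.48×10^6 s.
Fraction reached: 1 − e^(−t/τ) = 0.29 ⇒ t = −τ ln(1 − 0.29) = τ × 0.342.
t = 1.88×10^6 s = 21.7 days.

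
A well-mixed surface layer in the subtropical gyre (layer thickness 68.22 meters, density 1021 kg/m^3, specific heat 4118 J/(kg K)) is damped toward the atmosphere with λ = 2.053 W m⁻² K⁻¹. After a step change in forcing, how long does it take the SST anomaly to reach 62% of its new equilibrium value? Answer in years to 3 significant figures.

4.28 years

Areal heat capacity C = ρ c_p D = 1021 × 4118 × 68.22 = 2.87×10^8 J/(m²·K).
τ = C / λ = 2.87×10^8 / 2.053 = 1.40×10^8 s.
Fraction reached: 1 − e^(−t/τ) = 0.62 ⇒ t = −τ ln(1 − 0.62) = τ × 0.968.
t = 1.35×10^8 s = 4.28 years.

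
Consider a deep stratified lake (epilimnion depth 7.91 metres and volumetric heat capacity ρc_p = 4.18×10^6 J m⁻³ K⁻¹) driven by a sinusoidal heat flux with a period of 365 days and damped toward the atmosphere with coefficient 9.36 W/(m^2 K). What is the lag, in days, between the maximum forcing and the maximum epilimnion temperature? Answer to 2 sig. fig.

Areal heat capacity C = ρc_p × D = 4.18×10^6 × 7.91 = 3.31×10^7 J m⁻² K⁻¹.
ω = 2π / 3.15×10^7 s = 1.99×10^-7 s⁻¹.
Phase lag φ = arctan(Cω/λ) = arctan(6.59/9.36) = 0.613 rad.
Time lag = φ / ω = 0.613 / 1.99×10^-7 = 3.08×10^6 s = 35.6 days.

36 days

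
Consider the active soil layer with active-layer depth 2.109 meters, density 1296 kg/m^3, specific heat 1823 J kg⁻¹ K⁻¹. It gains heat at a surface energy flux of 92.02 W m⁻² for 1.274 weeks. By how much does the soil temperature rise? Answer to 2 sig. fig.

Areal heat capacity C = ρ c_p D = 1296 × 1823 × 2.109 = 4.98×10^6 J/(m^2 K).
Net heat input Q = F Δt = 92.02 × (1.274 weeks × 6.048×10^5 s/week) = 7.09×10^7 J/m².
ΔT = Q / C = 7.09×10^7 / 4.98×10^6 = 14.2 K.

14 K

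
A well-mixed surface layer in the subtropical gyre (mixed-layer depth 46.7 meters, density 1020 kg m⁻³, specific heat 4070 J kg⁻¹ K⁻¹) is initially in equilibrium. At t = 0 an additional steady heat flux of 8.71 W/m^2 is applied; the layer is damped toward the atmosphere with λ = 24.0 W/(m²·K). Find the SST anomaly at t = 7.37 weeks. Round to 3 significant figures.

0.154 K

Areal heat capacity C = ρ c_p D = 1020 × 4070 × 46.7 = 1.94×10^8 J/(m^2 K).
τ = C / λ = 1.94×10^8 / 24.0 = 8.08×10^6 s.
Equilibrium anomaly ΔT_eq = F / λ = 8.71 / 24.0 = 0.363 K.
t = 7.37 weeks = 4.46×10^6 s, so t/τ = 0.552.
ΔT(t) = ΔT_eq (1 − e^(−t/τ)) = 0.363 × (1 − e^−0.552) = 0.154 K.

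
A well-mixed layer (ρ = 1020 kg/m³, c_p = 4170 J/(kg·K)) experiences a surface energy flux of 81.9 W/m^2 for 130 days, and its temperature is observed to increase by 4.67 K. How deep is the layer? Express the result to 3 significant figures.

Heat input Q = F Δt = 81.9 × 1.12×10^7 s = 9.20×10^8 J/m².
Required areal heat capacity C = Q / ΔT = 1.97×10^8 J/(m²·K).
Depth D = C / (ρ c_p) = 1.97×10^8 / (1020 × 4170) = 46.3 m.

46.3 m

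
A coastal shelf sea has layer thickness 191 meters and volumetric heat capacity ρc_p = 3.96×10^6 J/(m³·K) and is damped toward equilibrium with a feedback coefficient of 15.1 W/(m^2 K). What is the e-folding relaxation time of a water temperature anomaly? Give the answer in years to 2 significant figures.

Areal heat capacity C = ρc_p × D = 3.96×10^6 × 191 = 7.56×10^8 J m⁻² K⁻¹.
Relaxation time τ = C / λ = 7.56×10^8 / 15.1 = 5.01×10^7 s.
In years: 5.01×10^7 s / (3.156×10^7 s/year) = 1.59 years.

1.6 years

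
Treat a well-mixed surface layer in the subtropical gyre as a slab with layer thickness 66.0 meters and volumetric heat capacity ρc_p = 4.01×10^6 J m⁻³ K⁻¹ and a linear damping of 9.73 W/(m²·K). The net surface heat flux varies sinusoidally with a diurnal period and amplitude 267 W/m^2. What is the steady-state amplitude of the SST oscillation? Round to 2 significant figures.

0.014 K

Areal heat capacity C = ρc_p × D = 4.01×10^6 × 66.0 = 2.65×10^8 J/(m²·K).
Angular frequency ω = 2π / T = 2π / 86400 s = 7.27×10^-5 s⁻¹.
√((Cω)² + λ²) = √((19200)² + 9.73²) = 19200 W/(m²·K).
Amplitude A = F₀ / √((Cω)²+λ²) = 267 / 19200 = 0.0139 K.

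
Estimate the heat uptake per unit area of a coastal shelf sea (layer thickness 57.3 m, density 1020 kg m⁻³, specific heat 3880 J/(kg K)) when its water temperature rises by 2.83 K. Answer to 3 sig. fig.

6.42×10^8

Areal heat capacity C = ρ c_p D = 1020 × 3880 × 57.3 = 2.27×10^8 J/(m^2 K).
ΔQ = C ΔT = 2.27×10^8 × 2.83 = 6.42×10^8 J/m².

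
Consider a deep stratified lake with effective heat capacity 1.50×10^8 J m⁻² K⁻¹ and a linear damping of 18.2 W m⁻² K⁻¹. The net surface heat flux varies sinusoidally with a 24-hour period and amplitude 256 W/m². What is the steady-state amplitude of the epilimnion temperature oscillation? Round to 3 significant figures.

Areal heat capacity C = 1.50×10^8 J m⁻² K⁻¹ (given).
Angular frequency ω = 2π / T = 2π / 86400 s = 7.27×10^-5 s⁻¹.
√((Cω)² + λ²) = √((10900)² + 18.2²) = 10900 W/(m²·K).
Amplitude A = F₀ / √((Cω)²+λ²) = 256 / 10900 = 0.0235 K.

0.0235 K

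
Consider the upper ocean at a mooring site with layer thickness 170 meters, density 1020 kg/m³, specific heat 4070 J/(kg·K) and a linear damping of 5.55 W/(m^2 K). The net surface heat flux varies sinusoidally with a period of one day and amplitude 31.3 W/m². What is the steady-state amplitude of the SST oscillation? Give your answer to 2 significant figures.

Areal heat capacity C = ρ c_p D = 1020 × 4070 × 170 = 7.06×10^8 J/(m²·K).
Angular frequency ω = 2π / T = 2π / 86400 s = 7.27×10^-5 s⁻¹.
√((Cω)² + λ²) = √((51300)² + 5.55²) = 51300 W/(m²·K).
Amplitude A = F₀ / √((Cω)²+λ²) = 31.3 / 51300 = 6.10×10^-4 K.

6.1×10^-4 K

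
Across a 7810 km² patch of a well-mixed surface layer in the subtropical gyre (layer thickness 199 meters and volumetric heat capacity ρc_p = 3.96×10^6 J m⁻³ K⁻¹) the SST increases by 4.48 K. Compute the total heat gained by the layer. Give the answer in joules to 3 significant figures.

2.76×10^19 J

Areal heat capacity C = ρc_p × D = 3.96×10^6 × 199 = 7.88×10^8 J/(m²·K).
Heat per unit area: q = C ΔT = 7.88×10^8 × 4.48 = 3.53×10^9 J/m².
Total heat: Q = q × A = 3.53×10^9 × (7810 × 10⁶ m²) = 2.76×10^19 J.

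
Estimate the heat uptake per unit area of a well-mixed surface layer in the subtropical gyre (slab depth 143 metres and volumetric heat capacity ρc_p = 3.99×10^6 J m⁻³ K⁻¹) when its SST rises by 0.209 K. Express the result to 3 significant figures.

Areal heat capacity C = ρc_p × D = 3.99×10^6 × 143 = 5.71×10^8 J/(m^2 K).
ΔQ = C ΔT = 5.71×10^8 × 0.209 = 1.19×10^8 J/m².

1.19×10^8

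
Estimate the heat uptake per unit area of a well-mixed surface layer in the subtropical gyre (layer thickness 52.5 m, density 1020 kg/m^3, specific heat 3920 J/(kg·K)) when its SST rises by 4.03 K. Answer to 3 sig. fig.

8.46×10^8

Areal heat capacity C = ρ c_p D = 1020 × 3920 × 52.5 = 2.10×10^8 J/(m²·K).
ΔQ = C ΔT = 2.10×10^8 × 4.03 = 8.46×10^8 J/m².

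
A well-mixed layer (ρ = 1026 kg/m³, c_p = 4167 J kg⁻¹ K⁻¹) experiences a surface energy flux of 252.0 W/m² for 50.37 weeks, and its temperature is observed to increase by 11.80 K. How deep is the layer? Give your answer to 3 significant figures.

152 m

Heat input Q = F Δt = 252.0 × 3.05×10^7 s = 7.68×10^9 J/m².
Required areal heat capacity C = Q / ΔT = 6.51×10^8 J/(m²·K).
Depth D = C / (ρ c_p) = 6.51×10^8 / (1026 × 4167) = 152 m.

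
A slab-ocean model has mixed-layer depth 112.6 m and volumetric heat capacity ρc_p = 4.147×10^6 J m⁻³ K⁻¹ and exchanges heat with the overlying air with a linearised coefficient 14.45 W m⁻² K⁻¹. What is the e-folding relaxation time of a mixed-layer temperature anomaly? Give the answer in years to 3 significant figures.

Areal heat capacity C = ρc_p × D = 4.147×10^6 × 112.6 = 4.67×10^8 J/(m^2 K).
Relaxation time τ = C / λ = 4.67×10^8 / 14.45 = 3.23×10^7 s.
In years: 3.23×10^7 s / (3.156×10^7 s/year) = 1.02 years.

1.02 years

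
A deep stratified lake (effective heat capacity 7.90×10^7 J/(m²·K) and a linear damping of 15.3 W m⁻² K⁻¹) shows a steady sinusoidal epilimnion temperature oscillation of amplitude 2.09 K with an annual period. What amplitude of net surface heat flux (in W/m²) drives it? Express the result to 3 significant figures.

45.9

Areal heat capacity C = 7.90×10^7 J/(m²·K) (given).
ω = 2π / 3.15×10^7 s = 1.99×10^-7 s⁻¹.
√((Cω)² + λ²) = √((15.7)² + 15.3²) = 22.0 W/(m²·K).
F₀ = A × √((Cω)²+λ²) = 2.09 × 22.0 = 45.9 W/m².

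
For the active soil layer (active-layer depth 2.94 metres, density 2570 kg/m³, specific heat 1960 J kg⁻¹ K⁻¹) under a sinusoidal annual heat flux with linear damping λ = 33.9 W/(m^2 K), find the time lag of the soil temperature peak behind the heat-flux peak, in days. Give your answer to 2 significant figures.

5.0 days

Areal heat capacity C = ρ c_p D = 2570 × 1960 × 2.94 = 1.48×10^7 J/(m^2 K).
ω = 2π / 3.15×10^7 s = 1.99×10^-7 s⁻¹.
Phase lag φ = arctan(Cω/λ) = arctan(2.95/33.9) = 0.0868 rad.
Time lag = φ / ω = 0.0868 / 1.99×10^-7 = 4.36×10^5 s = 5.04 days.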